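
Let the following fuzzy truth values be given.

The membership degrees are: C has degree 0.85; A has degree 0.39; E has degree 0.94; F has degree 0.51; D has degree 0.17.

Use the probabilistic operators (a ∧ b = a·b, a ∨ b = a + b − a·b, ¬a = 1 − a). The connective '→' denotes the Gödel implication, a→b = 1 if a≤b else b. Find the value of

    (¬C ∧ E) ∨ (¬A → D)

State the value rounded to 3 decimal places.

0.287

¬C = 1 − 0.8500 = 0.1500
¬C ∧ E = a·b on (0.1500, 0.9400) = 0.1410
¬A = 1 − 0.3900 = 0.6100
¬A → D  [Gödel: 1 if a≤b else b] with a=0.6100, b=0.1700 → 0.1700
(¬C ∧ E) ∨ (¬A → D) = a + b − a·b on (0.1410, 0.1700) = 0.2870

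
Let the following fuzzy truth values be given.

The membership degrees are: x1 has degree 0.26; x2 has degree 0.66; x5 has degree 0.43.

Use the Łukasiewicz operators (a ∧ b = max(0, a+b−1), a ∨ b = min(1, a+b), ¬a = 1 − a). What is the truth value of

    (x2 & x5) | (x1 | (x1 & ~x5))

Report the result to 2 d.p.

x2 & x5 = max(0, a+b−1) on (0.66, 0.43) = 0.09
~x5 = 1 − 0.43 = 0.57
x1 & ~x5 = max(0, a+b−1) on (0.26, 0.57) = 0.00
x1 | (x1 & ~x5) = min(1, a+b) on (0.26, 0.00) = 0.26
(x2 & x5) | (x1 | (x1 & ~x5)) = min(1, a+b) on (0.09, 0.26) = 0.35

0.35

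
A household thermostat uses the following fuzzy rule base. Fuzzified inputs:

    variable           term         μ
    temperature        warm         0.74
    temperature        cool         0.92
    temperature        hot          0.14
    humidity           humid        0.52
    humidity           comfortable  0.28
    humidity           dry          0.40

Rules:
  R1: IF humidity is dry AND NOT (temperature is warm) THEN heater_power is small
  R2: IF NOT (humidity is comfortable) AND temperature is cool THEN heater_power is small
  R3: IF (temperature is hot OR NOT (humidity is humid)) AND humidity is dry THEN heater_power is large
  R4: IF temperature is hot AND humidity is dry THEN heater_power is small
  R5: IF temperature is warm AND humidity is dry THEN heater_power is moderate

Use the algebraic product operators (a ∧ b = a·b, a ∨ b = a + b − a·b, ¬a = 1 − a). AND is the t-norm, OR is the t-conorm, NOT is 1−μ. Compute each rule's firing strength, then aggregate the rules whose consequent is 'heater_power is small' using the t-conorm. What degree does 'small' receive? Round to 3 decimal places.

0.714

R1: dry=0.40, ¬warm=1−0.74=0.26; AND[a·b] → w = 0.1040
R2: ¬comfortable=1−0.28=0.72, cool=0.92; AND[a·b] → w = 0.6624
R3: (hot=0.14 OR ¬humid=1−0.52=0.48) = 0.5528; AND[a·b] with dry=0.40 → w = 0.2211
R4: hot=0.14, dry=0.40; AND[a·b] → w = 0.0560
R5: warm=0.74, dry=0.40; AND[a·b] → w = 0.2960
Rules with consequent 'small': {R1, R2, R4} → strengths 0.1040, 0.6624, 0.0560
Aggregate via t-conorm [a + b − a·b]: 0.7144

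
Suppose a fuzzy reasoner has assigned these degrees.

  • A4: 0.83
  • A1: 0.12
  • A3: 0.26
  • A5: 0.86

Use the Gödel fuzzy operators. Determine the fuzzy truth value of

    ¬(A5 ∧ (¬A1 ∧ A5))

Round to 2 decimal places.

¬A1 = 1 − 0.12 = 0.88
¬A1 ∧ A5 = min(a, b) on (0.88, 0.86) = 0.86
A5 ∧ (¬A1 ∧ A5) = min(a, b) on (0.86, 0.86) = 0.86
¬(A5 ∧ (¬A1 ∧ A5)) = 1 − 0.86 = 0.14

0.14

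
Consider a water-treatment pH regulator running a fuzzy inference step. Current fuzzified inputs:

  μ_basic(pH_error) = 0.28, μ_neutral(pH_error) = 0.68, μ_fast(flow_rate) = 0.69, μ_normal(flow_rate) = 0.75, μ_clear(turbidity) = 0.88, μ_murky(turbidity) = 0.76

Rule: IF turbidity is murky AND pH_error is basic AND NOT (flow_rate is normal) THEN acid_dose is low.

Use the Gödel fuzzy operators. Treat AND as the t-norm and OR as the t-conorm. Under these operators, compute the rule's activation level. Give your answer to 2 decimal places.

0.25

firing strength: murky=0.76, basic=0.28, ¬normal=1−0.75=0.25; AND[min(a, b)] → w = 0.25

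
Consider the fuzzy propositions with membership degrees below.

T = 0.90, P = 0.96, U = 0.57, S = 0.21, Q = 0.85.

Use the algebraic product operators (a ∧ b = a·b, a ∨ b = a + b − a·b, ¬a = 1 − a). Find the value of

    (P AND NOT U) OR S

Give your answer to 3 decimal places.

NOT U = 1 − 0.5700 = 0.4300
P AND NOT U = a·b on (0.9600, 0.4300) = 0.4128
(P AND NOT U) OR S = a + b − a·b on (0.4128, 0.2100) = 0.5361

0.536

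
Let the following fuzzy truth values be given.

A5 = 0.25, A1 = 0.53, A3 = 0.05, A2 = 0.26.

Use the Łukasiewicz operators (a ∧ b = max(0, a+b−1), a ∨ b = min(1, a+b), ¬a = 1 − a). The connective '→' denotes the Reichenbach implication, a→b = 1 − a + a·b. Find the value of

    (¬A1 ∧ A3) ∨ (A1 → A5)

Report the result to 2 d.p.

¬A1 = 1 − 0.53 = 0.47
¬A1 ∧ A3 = max(0, a+b−1) on (0.47, 0.05) = 0.00
A1 → A5  [Reichenbach: 1 − a + a·b] with a=0.53, b=0.25 → 0.60
(¬A1 ∧ A3) ∨ (A1 → A5) = min(1, a+b) on (0.00, 0.60) = 0.60

0.60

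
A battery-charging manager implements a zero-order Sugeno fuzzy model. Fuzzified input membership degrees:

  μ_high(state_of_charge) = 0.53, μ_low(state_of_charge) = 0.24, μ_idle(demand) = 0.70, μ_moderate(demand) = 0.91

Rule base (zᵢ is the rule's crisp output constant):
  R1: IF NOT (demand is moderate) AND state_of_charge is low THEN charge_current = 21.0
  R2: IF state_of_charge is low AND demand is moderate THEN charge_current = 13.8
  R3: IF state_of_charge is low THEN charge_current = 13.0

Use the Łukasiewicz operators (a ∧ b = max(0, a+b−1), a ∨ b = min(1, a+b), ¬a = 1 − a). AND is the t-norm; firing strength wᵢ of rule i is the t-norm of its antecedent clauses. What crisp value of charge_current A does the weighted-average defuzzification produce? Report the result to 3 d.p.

13.308

R1 (z=21.0): ¬moderate=1−0.91=0.09, low=0.24; AND[max(0, a+b−1)] → w = 0.00
R2 (z=13.8): low=0.24, moderate=0.91; AND[max(0, a+b−1)] → w = 0.15
R3 (z=13.0): low=0.24 → w = 0.24
Weighted average = (0.00·21.0 + 0.15·13.8 + 0.24·13.0) / (0.00 + 0.15 + 0.24)
  = 5.1900 / 0.3900 = 13.308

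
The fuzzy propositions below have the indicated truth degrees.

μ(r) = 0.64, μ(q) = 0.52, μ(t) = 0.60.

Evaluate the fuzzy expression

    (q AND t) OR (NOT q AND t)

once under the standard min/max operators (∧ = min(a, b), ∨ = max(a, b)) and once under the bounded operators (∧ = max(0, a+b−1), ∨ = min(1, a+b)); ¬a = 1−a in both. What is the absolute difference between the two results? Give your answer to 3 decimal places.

Under standard min/max:
  q AND t = min(a, b) on (0.52, 0.60) = 0.52
  NOT q = 1 − 0.52 = 0.48
  NOT q AND t = min(a, b) on (0.48, 0.60) = 0.48
  (q AND t) OR (NOT q AND t) = max(a, b) on (0.52, 0.48) = 0.52
  → value = 0.5200
Under bounded:
  q AND t = max(0, a+b−1) on (0.52, 0.60) = 0.12
  NOT q = 1 − 0.52 = 0.48
  NOT q AND t = max(0, a+b−1) on (0.48, 0.60) = 0.08
  (q AND t) OR (NOT q AND t) = min(1, a+b) on (0.12, 0.08) = 0.20
  → value = 0.2000
|0.5200 − 0.2000| = 0.320

0.320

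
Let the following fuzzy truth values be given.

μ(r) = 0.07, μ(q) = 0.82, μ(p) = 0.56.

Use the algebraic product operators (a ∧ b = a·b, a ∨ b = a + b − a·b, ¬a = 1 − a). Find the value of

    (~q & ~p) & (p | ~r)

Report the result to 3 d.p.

~q = 1 − 0.8200 = 0.1800
~p = 1 − 0.5600 = 0.4400
~q & ~p = a·b on (0.1800, 0.4400) = 0.0792
~r = 1 − 0.0700 = 0.9300
p | ~r = a + b − a·b on (0.5600, 0.9300) = 0.9692
(~q & ~p) & (p | ~r) = a·b on (0.0792, 0.9692) = 0.0768

0.077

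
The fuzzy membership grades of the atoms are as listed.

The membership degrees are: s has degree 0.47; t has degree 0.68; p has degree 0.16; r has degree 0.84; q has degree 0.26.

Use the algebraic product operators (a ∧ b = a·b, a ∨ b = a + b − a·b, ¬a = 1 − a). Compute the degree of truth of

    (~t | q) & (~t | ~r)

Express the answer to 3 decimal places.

~t = 1 − 0.6800 = 0.3200
~t | q = a + b − a·b on (0.3200, 0.2600) = 0.4968
~t = 1 − 0.6800 = 0.3200
~r = 1 − 0.8400 = 0.1600
~t | ~r = a + b − a·b on (0.3200, 0.1600) = 0.4288
(~t | q) & (~t | ~r) = a·b on (0.4968, 0.4288) = 0.2130

0.213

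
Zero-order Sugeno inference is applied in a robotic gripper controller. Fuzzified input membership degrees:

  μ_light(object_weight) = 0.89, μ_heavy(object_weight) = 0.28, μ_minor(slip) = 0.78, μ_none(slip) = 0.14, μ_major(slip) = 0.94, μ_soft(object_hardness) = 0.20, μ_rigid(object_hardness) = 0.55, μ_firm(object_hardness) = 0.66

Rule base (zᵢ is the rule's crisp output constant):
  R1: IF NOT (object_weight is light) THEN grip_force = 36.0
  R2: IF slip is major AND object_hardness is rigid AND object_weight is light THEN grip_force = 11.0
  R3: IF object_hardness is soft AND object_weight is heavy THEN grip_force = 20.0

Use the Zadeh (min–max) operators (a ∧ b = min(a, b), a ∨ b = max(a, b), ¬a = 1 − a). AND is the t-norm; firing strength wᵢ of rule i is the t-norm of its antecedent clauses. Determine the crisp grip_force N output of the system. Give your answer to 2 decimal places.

R1 (z=36.0): ¬light=1−0.89=0.11 → w = 0.11
R2 (z=11.0): major=0.94, rigid=0.55, light=0.89; AND[min(a, b)] → w = 0.55
R3 (z=20.0): soft=0.20, heavy=0.28; AND[min(a, b)] → w = 0.20
Weighted average = (0.11·36.0 + 0.55·11.0 + 0.20·20.0) / (0.11 + 0.55 + 0.20)
  = 14.0100 / 0.8600 = 16.29

16.29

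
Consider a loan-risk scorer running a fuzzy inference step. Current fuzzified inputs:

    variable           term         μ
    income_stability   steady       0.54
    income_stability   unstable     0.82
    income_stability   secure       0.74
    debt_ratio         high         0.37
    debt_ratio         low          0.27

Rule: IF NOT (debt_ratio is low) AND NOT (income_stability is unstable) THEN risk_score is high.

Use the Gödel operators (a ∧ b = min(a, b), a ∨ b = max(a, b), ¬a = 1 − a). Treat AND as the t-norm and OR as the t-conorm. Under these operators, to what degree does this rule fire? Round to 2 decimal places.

firing strength: ¬low=1−0.27=0.73, ¬unstable=1−0.82=0.18; AND[min(a, b)] → w = 0.18

0.18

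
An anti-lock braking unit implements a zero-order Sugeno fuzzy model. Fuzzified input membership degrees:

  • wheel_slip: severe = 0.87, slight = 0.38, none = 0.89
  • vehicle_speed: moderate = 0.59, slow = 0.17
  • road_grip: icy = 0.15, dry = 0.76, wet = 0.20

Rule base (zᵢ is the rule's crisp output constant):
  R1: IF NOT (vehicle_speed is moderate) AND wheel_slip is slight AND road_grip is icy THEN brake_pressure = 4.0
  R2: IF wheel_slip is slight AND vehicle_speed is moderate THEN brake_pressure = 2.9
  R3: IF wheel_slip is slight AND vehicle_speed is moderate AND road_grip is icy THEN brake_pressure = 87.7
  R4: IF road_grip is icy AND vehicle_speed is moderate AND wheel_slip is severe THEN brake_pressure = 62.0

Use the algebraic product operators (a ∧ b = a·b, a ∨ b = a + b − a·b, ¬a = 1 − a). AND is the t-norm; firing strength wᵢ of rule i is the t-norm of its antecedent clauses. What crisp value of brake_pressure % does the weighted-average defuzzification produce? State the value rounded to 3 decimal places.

R1 (z=4.0): ¬moderate=1−0.59=0.41, slight=0.38, icy=0.15; AND[a·b] → w = 0.0234
R2 (z=2.9): slight=0.38, moderate=0.59; AND[a·b] → w = 0.2242
R3 (z=87.7): slight=0.38, moderate=0.59, icy=0.15; AND[a·b] → w = 0.0336
R4 (z=62.0): icy=0.15, moderate=0.59, severe=0.87; AND[a·b] → w = 0.0770
Weighted average = (0.0234·4.0 + 0.2242·2.9 + 0.0336·87.7 + 0.0770·62.0) / (0.0234 + 0.2242 + 0.0336 + 0.0770)
  = 8.4667 / 0.3582 = 23.637

23.637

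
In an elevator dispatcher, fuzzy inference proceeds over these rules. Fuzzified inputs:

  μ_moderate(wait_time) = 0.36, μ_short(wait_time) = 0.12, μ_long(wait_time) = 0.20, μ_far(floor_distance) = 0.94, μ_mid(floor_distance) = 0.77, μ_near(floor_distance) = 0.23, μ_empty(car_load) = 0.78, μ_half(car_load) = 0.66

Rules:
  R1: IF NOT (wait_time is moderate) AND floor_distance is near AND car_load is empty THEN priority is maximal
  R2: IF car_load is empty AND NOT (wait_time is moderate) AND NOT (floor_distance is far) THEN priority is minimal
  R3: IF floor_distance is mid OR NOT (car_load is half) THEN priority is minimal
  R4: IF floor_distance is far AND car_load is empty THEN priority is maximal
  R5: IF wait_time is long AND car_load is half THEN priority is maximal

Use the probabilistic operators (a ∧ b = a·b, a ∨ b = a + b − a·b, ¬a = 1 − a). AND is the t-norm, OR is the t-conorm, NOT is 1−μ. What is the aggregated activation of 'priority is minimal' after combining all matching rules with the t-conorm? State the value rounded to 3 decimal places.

0.853

R1: ¬moderate=1−0.36=0.64, near=0.23, empty=0.78; AND[a·b] → w = 0.1148
R2: empty=0.78, ¬moderate=1−0.36=0.64, ¬far=1−0.94=0.06; AND[a·b] → w = 0.0300
R3: mid=0.77, ¬half=1−0.66=0.34; OR[a + b − a·b] → w = 0.8482
R4: far=0.94, empty=0.78; AND[a·b] → w = 0.7332
R5: long=0.20, half=0.66; AND[a·b] → w = 0.1320
Rules with consequent 'minimal': {R2, R3} → strengths 0.0300, 0.8482
Aggregate via t-conorm [a + b − a·b]: 0.8527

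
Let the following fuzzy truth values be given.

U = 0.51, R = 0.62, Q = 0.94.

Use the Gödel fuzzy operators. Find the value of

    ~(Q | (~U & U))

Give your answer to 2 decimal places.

~U = 1 − 0.51 = 0.49
~U & U = min(a, b) on (0.49, 0.51) = 0.49
Q | (~U & U) = max(a, b) on (0.94, 0.49) = 0.94
~(Q | (~U & U)) = 1 − 0.94 = 0.06

0.06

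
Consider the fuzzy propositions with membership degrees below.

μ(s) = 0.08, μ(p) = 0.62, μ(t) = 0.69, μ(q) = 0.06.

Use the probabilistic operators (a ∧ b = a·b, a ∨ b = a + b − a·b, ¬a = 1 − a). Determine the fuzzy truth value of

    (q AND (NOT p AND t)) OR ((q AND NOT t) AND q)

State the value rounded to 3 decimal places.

NOT p = 1 − 0.6200 = 0.3800
NOT p AND t = a·b on (0.3800, 0.6900) = 0.2622
q AND (NOT p AND t) = a·b on (0.0600, 0.2622) = 0.0157
NOT t = 1 − 0.6900 = 0.3100
q AND NOT t = a·b on (0.0600, 0.3100) = 0.0186
(q AND NOT t) AND q = a·b on (0.0186, 0.0600) = 0.0011
(q AND (NOT p AND t)) OR ((q AND NOT t) AND q) = a + b − a·b on (0.0157, 0.0011) = 0.0168

0.017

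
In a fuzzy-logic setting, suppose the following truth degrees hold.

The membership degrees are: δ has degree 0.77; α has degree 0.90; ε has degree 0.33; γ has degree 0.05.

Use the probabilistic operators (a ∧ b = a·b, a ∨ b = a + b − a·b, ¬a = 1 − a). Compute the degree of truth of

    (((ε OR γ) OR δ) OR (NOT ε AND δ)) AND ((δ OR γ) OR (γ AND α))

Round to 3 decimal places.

ε OR γ = a + b − a·b on (0.3300, 0.0500) = 0.3635
(ε OR γ) OR δ = a + b − a·b on (0.3635, 0.7700) = 0.8536
NOT ε = 1 − 0.3300 = 0.6700
NOT ε AND δ = a·b on (0.6700, 0.7700) = 0.5159
((ε OR γ) OR δ) OR (NOT ε AND δ) = a + b − a·b on (0.8536, 0.5159) = 0.9291
δ OR γ = a + b − a·b on (0.7700, 0.0500) = 0.7815
γ AND α = a·b on (0.0500, 0.9000) = 0.0450
(δ OR γ) OR (γ AND α) = a + b − a·b on (0.7815, 0.0450) = 0.7913
(((ε OR γ) OR δ) OR (NOT ε AND δ)) AND ((δ OR γ) OR (γ AND α)) = a·b on (0.9291, 0.7913) = 0.7353

0.735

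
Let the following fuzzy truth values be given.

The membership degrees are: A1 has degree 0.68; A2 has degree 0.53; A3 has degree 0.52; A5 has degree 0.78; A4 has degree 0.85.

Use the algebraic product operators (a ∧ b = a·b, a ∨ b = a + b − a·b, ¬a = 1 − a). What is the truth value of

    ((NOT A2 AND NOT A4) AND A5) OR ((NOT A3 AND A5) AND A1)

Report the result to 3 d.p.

0.296

NOT A2 = 1 − 0.5300 = 0.4700
NOT A4 = 1 − 0.8500 = 0.1500
NOT A2 AND NOT A4 = a·b on (0.4700, 0.1500) = 0.0705
(NOT A2 AND NOT A4) AND A5 = a·b on (0.0705, 0.7800) = 0.0550
NOT A3 = 1 − 0.5200 = 0.4800
NOT A3 AND A5 = a·b on (0.4800, 0.7800) = 0.3744
(NOT A3 AND A5) AND A1 = a·b on (0.3744, 0.6800) = 0.2546
((NOT A2 AND NOT A4) AND A5) OR ((NOT A3 AND A5) AND A1) = a + b − a·b on (0.0550, 0.2546) = 0.2956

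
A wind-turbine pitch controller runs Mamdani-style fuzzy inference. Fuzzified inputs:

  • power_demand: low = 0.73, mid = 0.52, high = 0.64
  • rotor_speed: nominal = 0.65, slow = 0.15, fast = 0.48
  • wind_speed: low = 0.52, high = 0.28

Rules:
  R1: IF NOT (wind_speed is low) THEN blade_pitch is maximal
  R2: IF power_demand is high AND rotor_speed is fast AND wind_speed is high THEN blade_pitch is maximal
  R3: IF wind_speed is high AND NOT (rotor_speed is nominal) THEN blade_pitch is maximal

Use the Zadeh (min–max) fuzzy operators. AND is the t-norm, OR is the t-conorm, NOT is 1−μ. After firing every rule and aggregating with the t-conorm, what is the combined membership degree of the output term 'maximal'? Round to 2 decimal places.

R1: ¬low=1−0.52=0.48 → w = 0.48
R2: high=0.64, fast=0.48, high=0.28; AND[min(a, b)] → w = 0.28
R3: high=0.28, ¬nominal=1−0.65=0.35; AND[min(a, b)] → w = 0.28
Rules with consequent 'maximal': {R1, R2, R3} → strengths 0.48, 0.28, 0.28
Aggregate via t-conorm [max(a, b)]: 0.48

0.48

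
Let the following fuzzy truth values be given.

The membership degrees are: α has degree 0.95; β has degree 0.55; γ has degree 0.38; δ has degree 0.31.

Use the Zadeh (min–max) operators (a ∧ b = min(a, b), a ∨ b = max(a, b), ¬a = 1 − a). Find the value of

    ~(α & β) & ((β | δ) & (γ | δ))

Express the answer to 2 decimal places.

α & β = min(a, b) on (0.95, 0.55) = 0.55
~(α & β) = 1 − 0.55 = 0.45
β | δ = max(a, b) on (0.55, 0.31) = 0.55
γ | δ = max(a, b) on (0.38, 0.31) = 0.38
(β | δ) & (γ | δ) = min(a, b) on (0.55, 0.38) = 0.38
~(α & β) & ((β | δ) & (γ | δ)) = min(a, b) on (0.45, 0.38) = 0.38

0.38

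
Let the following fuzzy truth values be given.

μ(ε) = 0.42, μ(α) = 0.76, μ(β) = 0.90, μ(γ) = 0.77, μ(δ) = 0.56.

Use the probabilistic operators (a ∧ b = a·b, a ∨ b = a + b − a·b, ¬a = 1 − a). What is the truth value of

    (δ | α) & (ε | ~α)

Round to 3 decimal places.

0.500

δ | α = a + b − a·b on (0.5600, 0.7600) = 0.8944
~α = 1 − 0.7600 = 0.2400
ε | ~α = a + b − a·b on (0.4200, 0.2400) = 0.5592
(δ | α) & (ε | ~α) = a·b on (0.8944, 0.5592) = 0.5001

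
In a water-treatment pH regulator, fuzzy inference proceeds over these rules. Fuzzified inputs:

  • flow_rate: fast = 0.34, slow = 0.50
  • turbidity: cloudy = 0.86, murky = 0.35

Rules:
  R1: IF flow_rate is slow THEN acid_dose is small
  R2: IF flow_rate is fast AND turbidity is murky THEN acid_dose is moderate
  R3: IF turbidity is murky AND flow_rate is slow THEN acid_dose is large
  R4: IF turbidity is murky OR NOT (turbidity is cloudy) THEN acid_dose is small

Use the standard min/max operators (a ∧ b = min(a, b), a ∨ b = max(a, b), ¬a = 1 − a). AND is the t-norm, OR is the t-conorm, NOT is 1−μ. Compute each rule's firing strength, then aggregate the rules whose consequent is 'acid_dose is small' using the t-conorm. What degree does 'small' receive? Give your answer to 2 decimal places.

0.50

R1: slow=0.50 → w = 0.50
R2: fast=0.34, murky=0.35; AND[min(a, b)] → w = 0.34
R3: murky=0.35, slow=0.50; AND[min(a, b)] → w = 0.35
R4: murky=0.35, ¬cloudy=1−0.86=0.14; OR[max(a, b)] → w = 0.35
Rules with consequent 'small': {R1, R4} → strengths 0.50, 0.35
Aggregate via t-conorm [max(a, b)]: 0.50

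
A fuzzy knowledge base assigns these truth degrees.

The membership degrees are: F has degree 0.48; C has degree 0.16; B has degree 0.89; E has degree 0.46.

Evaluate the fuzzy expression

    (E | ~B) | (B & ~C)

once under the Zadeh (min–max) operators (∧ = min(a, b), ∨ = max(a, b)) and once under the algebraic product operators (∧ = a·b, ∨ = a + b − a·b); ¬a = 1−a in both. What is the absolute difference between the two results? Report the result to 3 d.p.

0.039

Under Zadeh (min–max):
  ~B = 1 − 0.89 = 0.11
  E | ~B = max(a, b) on (0.46, 0.11) = 0.46
  ~C = 1 − 0.16 = 0.84
  B & ~C = min(a, b) on (0.89, 0.84) = 0.84
  (E | ~B) | (B & ~C) = max(a, b) on (0.46, 0.84) = 0.84
  → value = 0.8400
Under algebraic product:
  ~B = 1 − 0.8900 = 0.1100
  E | ~B = a + b − a·b on (0.4600, 0.1100) = 0.5194
  ~C = 1 − 0.1600 = 0.8400
  B & ~C = a·b on (0.8900, 0.8400) = 0.7476
  (E | ~B) | (B & ~C) = a + b − a·b on (0.5194, 0.7476) = 0.8787
  → value = 0.8787
|0.8400 − 0.8787| = 0.039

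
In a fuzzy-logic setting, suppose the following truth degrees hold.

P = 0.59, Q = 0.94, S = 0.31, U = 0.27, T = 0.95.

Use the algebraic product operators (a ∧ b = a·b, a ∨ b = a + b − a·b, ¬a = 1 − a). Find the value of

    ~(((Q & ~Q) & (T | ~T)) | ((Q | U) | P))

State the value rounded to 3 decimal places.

0.017

~Q = 1 − 0.9400 = 0.0600
Q & ~Q = a·b on (0.9400, 0.0600) = 0.0564
~T = 1 − 0.9500 = 0.0500
T | ~T = a + b − a·b on (0.9500, 0.0500) = 0.9525
(Q & ~Q) & (T | ~T) = a·b on (0.0564, 0.9525) = 0.0537
Q | U = a + b − a·b on (0.9400, 0.2700) = 0.9562
(Q | U) | P = a + b − a·b on (0.9562, 0.5900) = 0.9820
((Q & ~Q) & (T | ~T)) | ((Q | U) | P) = a + b − a·b on (0.0537, 0.9820) = 0.9830
~(((Q & ~Q) & (T | ~T)) | ((Q | U) | P)) = 1 − 0.9830 = 0.0170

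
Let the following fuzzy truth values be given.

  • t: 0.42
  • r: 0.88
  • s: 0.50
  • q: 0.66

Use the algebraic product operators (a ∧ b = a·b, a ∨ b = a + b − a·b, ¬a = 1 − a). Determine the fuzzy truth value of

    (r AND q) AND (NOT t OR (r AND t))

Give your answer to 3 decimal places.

r AND q = a·b on (0.8800, 0.6600) = 0.5808
NOT t = 1 − 0.4200 = 0.5800
r AND t = a·b on (0.8800, 0.4200) = 0.3696
NOT t OR (r AND t) = a + b − a·b on (0.5800, 0.3696) = 0.7352
(r AND q) AND (NOT t OR (r AND t)) = a·b on (0.5808, 0.7352) = 0.4270

0.427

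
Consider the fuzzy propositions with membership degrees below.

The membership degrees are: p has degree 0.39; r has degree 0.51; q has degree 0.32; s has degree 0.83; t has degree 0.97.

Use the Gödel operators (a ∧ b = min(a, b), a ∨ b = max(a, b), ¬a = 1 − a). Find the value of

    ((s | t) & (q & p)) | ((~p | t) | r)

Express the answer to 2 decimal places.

0.97

s | t = max(a, b) on (0.83, 0.97) = 0.97
q & p = min(a, b) on (0.32, 0.39) = 0.32
(s | t) & (q & p) = min(a, b) on (0.97, 0.32) = 0.32
~p = 1 − 0.39 = 0.61
~p | t = max(a, b) on (0.61, 0.97) = 0.97
(~p | t) | r = max(a, b) on (0.97, 0.51) = 0.97
((s | t) & (q & p)) | ((~p | t) | r) = max(a, b) on (0.32, 0.97) = 0.97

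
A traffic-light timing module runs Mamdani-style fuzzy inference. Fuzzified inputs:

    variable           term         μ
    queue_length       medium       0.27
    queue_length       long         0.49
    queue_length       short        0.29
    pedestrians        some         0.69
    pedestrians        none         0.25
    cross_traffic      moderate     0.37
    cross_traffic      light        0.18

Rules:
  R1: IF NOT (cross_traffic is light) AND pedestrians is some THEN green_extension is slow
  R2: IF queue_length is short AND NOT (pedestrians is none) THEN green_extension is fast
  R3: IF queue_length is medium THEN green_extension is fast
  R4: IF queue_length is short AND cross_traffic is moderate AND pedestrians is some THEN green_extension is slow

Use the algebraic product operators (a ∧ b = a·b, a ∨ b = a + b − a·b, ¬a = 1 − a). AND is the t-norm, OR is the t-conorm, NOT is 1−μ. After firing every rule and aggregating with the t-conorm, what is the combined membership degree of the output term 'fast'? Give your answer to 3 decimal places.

0.429

R1: ¬light=1−0.18=0.82, some=0.69; AND[a·b] → w = 0.5658
R2: short=0.29, ¬none=1−0.25=0.75; AND[a·b] → w = 0.2175
R3: medium=0.27 → w = 0.2700
R4: short=0.29, moderate=0.37, some=0.69; AND[a·b] → w = 0.0740
Rules with consequent 'fast': {R2, R3} → strengths 0.2175, 0.2700
Aggregate via t-conorm [a + b − a·b]: 0.4288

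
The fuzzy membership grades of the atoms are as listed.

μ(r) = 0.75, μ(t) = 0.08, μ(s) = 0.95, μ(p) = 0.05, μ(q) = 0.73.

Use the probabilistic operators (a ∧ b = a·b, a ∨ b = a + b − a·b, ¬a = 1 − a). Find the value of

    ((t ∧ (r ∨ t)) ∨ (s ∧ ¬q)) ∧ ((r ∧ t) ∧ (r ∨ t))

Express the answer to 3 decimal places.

0.014

r ∨ t = a + b − a·b on (0.7500, 0.0800) = 0.7700
t ∧ (r ∨ t) = a·b on (0.0800, 0.7700) = 0.0616
¬q = 1 − 0.7300 = 0.2700
s ∧ ¬q = a·b on (0.9500, 0.2700) = 0.2565
(t ∧ (r ∨ t)) ∨ (s ∧ ¬q) = a + b − a·b on (0.0616, 0.2565) = 0.3023
r ∧ t = a·b on (0.7500, 0.0800) = 0.0600
r ∨ t = a + b − a·b on (0.7500, 0.0800) = 0.7700
(r ∧ t) ∧ (r ∨ t) = a·b on (0.0600, 0.7700) = 0.0462
((t ∧ (r ∨ t)) ∨ (s ∧ ¬q)) ∧ ((r ∧ t) ∧ (r ∨ t)) = a·b on (0.3023, 0.0462) = 0.0140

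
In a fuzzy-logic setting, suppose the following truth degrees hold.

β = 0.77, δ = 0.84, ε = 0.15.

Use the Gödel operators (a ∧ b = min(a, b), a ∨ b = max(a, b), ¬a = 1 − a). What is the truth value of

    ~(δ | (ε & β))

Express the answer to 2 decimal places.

ε & β = min(a, b) on (0.15, 0.77) = 0.15
δ | (ε & β) = max(a, b) on (0.84, 0.15) = 0.84
~(δ | (ε & β)) = 1 − 0.84 = 0.16

0.16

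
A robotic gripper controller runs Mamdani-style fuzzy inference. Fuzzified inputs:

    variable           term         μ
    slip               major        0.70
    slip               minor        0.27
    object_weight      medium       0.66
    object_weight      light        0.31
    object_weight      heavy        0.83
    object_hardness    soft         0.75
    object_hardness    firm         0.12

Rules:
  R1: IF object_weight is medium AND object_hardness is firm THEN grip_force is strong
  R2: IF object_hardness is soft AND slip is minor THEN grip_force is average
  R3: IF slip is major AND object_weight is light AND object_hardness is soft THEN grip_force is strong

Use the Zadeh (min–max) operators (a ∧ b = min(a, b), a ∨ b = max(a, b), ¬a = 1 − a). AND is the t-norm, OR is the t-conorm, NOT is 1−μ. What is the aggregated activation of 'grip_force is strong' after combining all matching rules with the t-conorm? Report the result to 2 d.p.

0.31

R1: medium=0.66, firm=0.12; AND[min(a, b)] → w = 0.12
R2: soft=0.75, minor=0.27; AND[min(a, b)] → w = 0.27
R3: major=0.70, light=0.31, soft=0.75; AND[min(a, b)] → w = 0.31
Rules with consequent 'strong': {R1, R3} → strengths 0.12, 0.31
Aggregate via t-conorm [max(a, b)]: 0.31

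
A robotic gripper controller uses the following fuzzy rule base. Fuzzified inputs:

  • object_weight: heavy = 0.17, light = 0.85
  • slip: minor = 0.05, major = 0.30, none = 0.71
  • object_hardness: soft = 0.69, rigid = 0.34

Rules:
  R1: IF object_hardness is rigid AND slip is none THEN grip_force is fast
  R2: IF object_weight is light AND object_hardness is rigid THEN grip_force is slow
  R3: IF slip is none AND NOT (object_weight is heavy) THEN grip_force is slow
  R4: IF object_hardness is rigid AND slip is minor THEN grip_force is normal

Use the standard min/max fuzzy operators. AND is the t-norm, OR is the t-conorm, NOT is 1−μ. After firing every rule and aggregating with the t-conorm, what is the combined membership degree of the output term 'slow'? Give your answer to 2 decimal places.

R1: rigid=0.34, none=0.71; AND[min(a, b)] → w = 0.34
R2: light=0.85, rigid=0.34; AND[min(a, b)] → w = 0.34
R3: none=0.71, ¬heavy=1−0.17=0.83; AND[min(a, b)] → w = 0.71
R4: rigid=0.34, minor=0.05; AND[min(a, b)] → w = 0.05
Rules with consequent 'slow': {R2, R3} → strengths 0.34, 0.71
Aggregate via t-conorm [max(a, b)]: 0.71

0.71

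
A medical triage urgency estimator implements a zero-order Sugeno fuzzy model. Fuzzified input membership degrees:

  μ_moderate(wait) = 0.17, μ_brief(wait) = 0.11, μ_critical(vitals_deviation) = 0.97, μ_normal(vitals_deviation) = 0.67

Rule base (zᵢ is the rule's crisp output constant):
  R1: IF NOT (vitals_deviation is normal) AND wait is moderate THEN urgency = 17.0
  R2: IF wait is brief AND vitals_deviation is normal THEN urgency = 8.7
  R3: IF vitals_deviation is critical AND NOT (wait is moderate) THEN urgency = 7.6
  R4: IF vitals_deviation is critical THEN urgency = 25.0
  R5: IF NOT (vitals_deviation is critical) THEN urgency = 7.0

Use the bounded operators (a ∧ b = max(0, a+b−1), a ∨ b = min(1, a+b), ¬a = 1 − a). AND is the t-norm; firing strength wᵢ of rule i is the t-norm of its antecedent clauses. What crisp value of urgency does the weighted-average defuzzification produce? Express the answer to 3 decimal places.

R1 (z=17.0): ¬normal=1−0.67=0.33, moderate=0.17; AND[max(0, a+b−1)] → w = 0.00
R2 (z=8.7): brief=0.11, normal=0.67; AND[max(0, a+b−1)] → w = 0.00
R3 (z=7.6): critical=0.97, ¬moderate=1−0.17=0.83; AND[max(0, a+b−1)] → w = 0.80
R4 (z=25.0): critical=0.97 → w = 0.97
R5 (z=7.0): ¬critical=1−0.97=0.03 → w = 0.03
Weighted average = (0.00·17.0 + 0.00·8.7 + 0.80·7.6 + 0.97·25.0 + 0.03·7.0) / (0.00 + 0.00 + 0.80 + 0.97 + 0.03)
  = 30.5400 / 1.8000 = 16.967

16.967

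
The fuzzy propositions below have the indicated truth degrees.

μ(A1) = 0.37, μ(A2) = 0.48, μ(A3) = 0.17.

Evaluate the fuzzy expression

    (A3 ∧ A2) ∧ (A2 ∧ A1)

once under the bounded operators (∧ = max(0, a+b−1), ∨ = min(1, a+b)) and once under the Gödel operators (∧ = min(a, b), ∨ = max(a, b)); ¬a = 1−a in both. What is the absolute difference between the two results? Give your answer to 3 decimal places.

0.170

Under bounded:
  A3 ∧ A2 = max(0, a+b−1) on (0.17, 0.48) = 0.00
  A2 ∧ A1 = max(0, a+b−1) on (0.48, 0.37) = 0.00
  (A3 ∧ A2) ∧ (A2 ∧ A1) = max(0, a+b−1) on (0.00, 0.00) = 0.00
  → value = 0.0000
Under Gödel:
  A3 ∧ A2 = min(a, b) on (0.17, 0.48) = 0.17
  A2 ∧ A1 = min(a, b) on (0.48, 0.37) = 0.37
  (A3 ∧ A2) ∧ (A2 ∧ A1) = min(a, b) on (0.17, 0.37) = 0.17
  → value = 0.1700
|0.0000 − 0.1700| = 0.170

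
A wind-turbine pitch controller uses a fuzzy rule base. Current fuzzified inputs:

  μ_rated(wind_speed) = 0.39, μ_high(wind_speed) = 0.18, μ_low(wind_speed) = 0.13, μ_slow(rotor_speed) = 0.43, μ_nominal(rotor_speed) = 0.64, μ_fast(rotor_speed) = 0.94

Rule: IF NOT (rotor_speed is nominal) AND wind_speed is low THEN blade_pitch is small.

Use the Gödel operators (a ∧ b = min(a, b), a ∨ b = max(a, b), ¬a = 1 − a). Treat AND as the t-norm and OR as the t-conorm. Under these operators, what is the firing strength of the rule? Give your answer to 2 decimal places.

firing strength: ¬nominal=1−0.64=0.36, low=0.13; AND[min(a, b)] → w = 0.13

0.13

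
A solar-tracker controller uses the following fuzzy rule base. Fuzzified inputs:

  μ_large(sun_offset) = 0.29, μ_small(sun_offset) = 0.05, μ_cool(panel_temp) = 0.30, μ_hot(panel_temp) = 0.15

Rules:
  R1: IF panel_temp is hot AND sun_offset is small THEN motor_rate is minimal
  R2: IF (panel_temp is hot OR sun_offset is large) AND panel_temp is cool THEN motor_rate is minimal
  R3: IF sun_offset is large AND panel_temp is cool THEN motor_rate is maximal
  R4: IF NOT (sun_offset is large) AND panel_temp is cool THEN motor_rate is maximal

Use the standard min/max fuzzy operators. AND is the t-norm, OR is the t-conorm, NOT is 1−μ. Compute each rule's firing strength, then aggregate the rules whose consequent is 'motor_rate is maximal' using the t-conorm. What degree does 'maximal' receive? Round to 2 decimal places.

R1: hot=0.15, small=0.05; AND[min(a, b)] → w = 0.05
R2: (hot=0.15 OR large=0.29) = 0.29; AND[min(a, b)] with cool=0.30 → w = 0.29
R3: large=0.29, cool=0.30; AND[min(a, b)] → w = 0.29
R4: ¬large=1−0.29=0.71, cool=0.30; AND[min(a, b)] → w = 0.30
Rules with consequent 'maximal': {R3, R4} → strengths 0.29, 0.30
Aggregate via t-conorm [max(a, b)]: 0.30

0.30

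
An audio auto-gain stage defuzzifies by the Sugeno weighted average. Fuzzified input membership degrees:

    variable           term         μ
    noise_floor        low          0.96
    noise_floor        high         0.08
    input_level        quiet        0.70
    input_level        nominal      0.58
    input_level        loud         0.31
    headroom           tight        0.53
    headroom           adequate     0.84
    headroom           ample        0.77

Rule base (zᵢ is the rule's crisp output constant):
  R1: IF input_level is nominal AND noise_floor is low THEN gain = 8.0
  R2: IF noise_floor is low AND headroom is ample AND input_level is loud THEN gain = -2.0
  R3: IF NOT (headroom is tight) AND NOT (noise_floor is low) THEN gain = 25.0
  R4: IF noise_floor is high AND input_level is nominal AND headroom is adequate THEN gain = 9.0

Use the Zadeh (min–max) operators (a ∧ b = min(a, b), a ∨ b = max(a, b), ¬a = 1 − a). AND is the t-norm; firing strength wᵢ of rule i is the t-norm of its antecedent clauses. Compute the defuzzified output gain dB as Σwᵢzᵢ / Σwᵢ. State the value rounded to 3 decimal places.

5.683

R1 (z=8.0): nominal=0.58, low=0.96; AND[min(a, b)] → w = 0.58
R2 (z=-2.0): low=0.96, ample=0.77, loud=0.31; AND[min(a, b)] → w = 0.31
R3 (z=25.0): ¬tight=1−0.53=0.47, ¬low=1−0.96=0.04; AND[min(a, b)] → w = 0.04
R4 (z=9.0): high=0.08, nominal=0.58, adequate=0.84; AND[min(a, b)] → w = 0.08
Weighted average = (0.58·8.0 + 0.31·-2.0 + 0.04·25.0 + 0.08·9.0) / (0.58 + 0.31 + 0.04 + 0.08)
  = 5.7400 / 1.0100 = 5.683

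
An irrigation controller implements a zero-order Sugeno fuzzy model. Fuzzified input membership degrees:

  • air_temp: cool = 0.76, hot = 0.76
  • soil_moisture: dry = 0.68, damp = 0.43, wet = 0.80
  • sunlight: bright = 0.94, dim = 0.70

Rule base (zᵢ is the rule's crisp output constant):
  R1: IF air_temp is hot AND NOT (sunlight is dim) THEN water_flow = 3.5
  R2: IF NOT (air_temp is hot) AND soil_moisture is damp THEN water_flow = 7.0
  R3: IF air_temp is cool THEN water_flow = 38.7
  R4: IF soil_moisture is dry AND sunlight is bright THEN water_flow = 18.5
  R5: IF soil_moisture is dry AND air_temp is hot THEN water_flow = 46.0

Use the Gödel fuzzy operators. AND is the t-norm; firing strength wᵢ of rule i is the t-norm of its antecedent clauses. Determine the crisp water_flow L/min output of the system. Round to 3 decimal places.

28.572

R1 (z=3.5): hot=0.76, ¬dim=1−0.70=0.30; AND[min(a, b)] → w = 0.30
R2 (z=7.0): ¬hot=1−0.76=0.24, damp=0.43; AND[min(a, b)] → w = 0.24
R3 (z=38.7): cool=0.76 → w = 0.76
R4 (z=18.5): dry=0.68, bright=0.94; AND[min(a, b)] → w = 0.68
R5 (z=46.0): dry=0.68, hot=0.76; AND[min(a, b)] → w = 0.68
Weighted average = (0.30·3.5 + 0.24·7.0 + 0.76·38.7 + 0.68·18.5 + 0.68·46.0) / (0.30 + 0.24 + 0.76 + 0.68 + 0.68)
  = 76.0020 / 2.6600 = 28.572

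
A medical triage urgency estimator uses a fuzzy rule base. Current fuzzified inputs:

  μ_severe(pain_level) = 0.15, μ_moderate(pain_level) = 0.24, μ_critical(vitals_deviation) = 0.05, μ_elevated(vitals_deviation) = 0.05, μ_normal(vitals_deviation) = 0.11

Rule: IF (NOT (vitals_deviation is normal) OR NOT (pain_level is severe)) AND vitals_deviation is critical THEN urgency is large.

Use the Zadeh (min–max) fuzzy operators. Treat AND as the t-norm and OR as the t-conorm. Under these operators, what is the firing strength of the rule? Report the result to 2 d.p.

0.05

firing strength: (¬normal=1−0.11=0.89 OR ¬severe=1−0.15=0.85) = 0.89; AND[min(a, b)] with critical=0.05 → w = 0.05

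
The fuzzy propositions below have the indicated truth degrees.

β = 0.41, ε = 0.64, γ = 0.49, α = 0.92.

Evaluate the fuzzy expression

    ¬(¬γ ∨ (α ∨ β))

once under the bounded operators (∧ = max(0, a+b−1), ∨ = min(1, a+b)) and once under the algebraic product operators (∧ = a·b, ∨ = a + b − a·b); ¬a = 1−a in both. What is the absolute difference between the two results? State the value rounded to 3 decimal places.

0.023

Under bounded:
  ¬γ = 1 − 0.49 = 0.51
  α ∨ β = min(1, a+b) on (0.92, 0.41) = 1.00
  ¬γ ∨ (α ∨ β) = min(1, a+b) on (0.51, 1.00) = 1.00
  ¬(¬γ ∨ (α ∨ β)) = 1 − 1.00 = 0.00
  → value = 0.0000
Under algebraic product:
  ¬γ = 1 − 0.4900 = 0.5100
  α ∨ β = a + b − a·b on (0.9200, 0.4100) = 0.9528
  ¬γ ∨ (α ∨ β) = a + b − a·b on (0.5100, 0.9528) = 0.9769
  ¬(¬γ ∨ (α ∨ β)) = 1 − 0.9769 = 0.0231
  → value = 0.0231
|0.0000 − 0.0231| = 0.023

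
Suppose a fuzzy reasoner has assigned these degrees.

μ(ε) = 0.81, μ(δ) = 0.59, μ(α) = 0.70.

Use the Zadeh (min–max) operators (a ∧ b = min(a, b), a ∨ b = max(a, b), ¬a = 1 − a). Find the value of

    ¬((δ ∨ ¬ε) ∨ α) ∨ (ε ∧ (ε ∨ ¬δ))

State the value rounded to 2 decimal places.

0.81

¬ε = 1 − 0.81 = 0.19
δ ∨ ¬ε = max(a, b) on (0.59, 0.19) = 0.59
(δ ∨ ¬ε) ∨ α = max(a, b) on (0.59, 0.70) = 0.70
¬((δ ∨ ¬ε) ∨ α) = 1 − 0.70 = 0.30
¬δ = 1 − 0.59 = 0.41
ε ∨ ¬δ = max(a, b) on (0.81, 0.41) = 0.81
ε ∧ (ε ∨ ¬δ) = min(a, b) on (0.81, 0.81) = 0.81
¬((δ ∨ ¬ε) ∨ α) ∨ (ε ∧ (ε ∨ ¬δ)) = max(a, b) on (0.30, 0.81) = 0.81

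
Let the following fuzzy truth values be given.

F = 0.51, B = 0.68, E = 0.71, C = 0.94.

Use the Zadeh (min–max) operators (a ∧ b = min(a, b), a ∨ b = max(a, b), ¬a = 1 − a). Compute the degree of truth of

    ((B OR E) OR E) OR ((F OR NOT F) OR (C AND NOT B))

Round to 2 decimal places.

0.71

B OR E = max(a, b) on (0.68, 0.71) = 0.71
(B OR E) OR E = max(a, b) on (0.71, 0.71) = 0.71
NOT F = 1 − 0.51 = 0.49
F OR NOT F = max(a, b) on (0.51, 0.49) = 0.51
NOT B = 1 − 0.68 = 0.32
C AND NOT B = min(a, b) on (0.94, 0.32) = 0.32
(F OR NOT F) OR (C AND NOT B) = max(a, b) on (0.51, 0.32) = 0.51
((B OR E) OR E) OR ((F OR NOT F) OR (C AND NOT B)) = max(a, b) on (0.71, 0.51) = 0.71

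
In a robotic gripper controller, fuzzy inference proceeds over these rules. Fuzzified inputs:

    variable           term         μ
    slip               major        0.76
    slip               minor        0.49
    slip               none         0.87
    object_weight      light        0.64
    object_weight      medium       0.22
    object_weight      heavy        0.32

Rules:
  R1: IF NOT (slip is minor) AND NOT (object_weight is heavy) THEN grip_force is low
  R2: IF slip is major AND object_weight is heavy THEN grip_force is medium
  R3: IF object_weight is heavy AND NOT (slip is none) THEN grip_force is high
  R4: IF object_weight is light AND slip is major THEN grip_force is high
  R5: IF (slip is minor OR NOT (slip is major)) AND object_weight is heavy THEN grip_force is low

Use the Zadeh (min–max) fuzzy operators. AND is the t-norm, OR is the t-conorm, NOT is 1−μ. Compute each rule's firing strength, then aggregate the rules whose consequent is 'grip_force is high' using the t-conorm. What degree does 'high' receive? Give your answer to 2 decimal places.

0.64

R1: ¬minor=1−0.49=0.51, ¬heavy=1−0.32=0.68; AND[min(a, b)] → w = 0.51
R2: major=0.76, heavy=0.32; AND[min(a, b)] → w = 0.32
R3: heavy=0.32, ¬none=1−0.87=0.13; AND[min(a, b)] → w = 0.13
R4: light=0.64, major=0.76; AND[min(a, b)] → w = 0.64
R5: (minor=0.49 OR ¬major=1−0.76=0.24) = 0.49; AND[min(a, b)] with heavy=0.32 → w = 0.32
Rules with consequent 'high': {R3, R4} → strengths 0.13, 0.64
Aggregate via t-conorm [max(a, b)]: 0.64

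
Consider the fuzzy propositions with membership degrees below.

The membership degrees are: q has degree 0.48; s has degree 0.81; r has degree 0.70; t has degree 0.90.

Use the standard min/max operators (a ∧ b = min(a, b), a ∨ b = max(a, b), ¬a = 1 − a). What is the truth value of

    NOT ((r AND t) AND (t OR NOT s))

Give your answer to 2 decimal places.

0.30

r AND t = min(a, b) on (0.70, 0.90) = 0.70
NOT s = 1 − 0.81 = 0.19
t OR NOT s = max(a, b) on (0.90, 0.19) = 0.90
(r AND t) AND (t OR NOT s) = min(a, b) on (0.70, 0.90) = 0.70
NOT ((r AND t) AND (t OR NOT s)) = 1 − 0.70 = 0.30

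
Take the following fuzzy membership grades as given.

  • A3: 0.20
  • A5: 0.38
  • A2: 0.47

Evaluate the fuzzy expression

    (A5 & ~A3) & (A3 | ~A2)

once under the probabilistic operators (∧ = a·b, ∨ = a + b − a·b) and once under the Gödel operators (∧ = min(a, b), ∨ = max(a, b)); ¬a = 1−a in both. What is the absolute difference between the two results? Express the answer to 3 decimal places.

Under probabilistic:
  ~A3 = 1 − 0.2000 = 0.8000
  A5 & ~A3 = a·b on (0.3800, 0.8000) = 0.3040
  ~A2 = 1 − 0.4700 = 0.5300
  A3 | ~A2 = a + b − a·b on (0.2000, 0.5300) = 0.6240
  (A5 & ~A3) & (A3 | ~A2) = a·b on (0.3040, 0.6240) = 0.1897
  → value = 0.1897
Under Gödel:
  ~A3 = 1 − 0.20 = 0.80
  A5 & ~A3 = min(a, b) on (0.38, 0.80) = 0.38
  ~A2 = 1 − 0.47 = 0.53
  A3 | ~A2 = max(a, b) on (0.20, 0.53) = 0.53
  (A5 & ~A3) & (A3 | ~A2) = min(a, b) on (0.38, 0.53) = 0.38
  → value = 0.3800
|0.1897 − 0.3800| = 0.190

0.190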